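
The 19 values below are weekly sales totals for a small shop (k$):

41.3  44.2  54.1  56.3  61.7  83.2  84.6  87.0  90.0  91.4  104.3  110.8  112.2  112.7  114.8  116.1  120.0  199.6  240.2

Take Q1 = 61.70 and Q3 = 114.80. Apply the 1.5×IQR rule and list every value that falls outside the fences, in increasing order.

IQR = Q3 − Q1 = 114.80 − 61.70 = 53.10.
Lower fence = Q1 − 1.5·IQR = 61.70 − 79.65 = -17.95.
Upper fence = Q3 + 1.5·IQR = 114.80 + 79.65 = 194.45.
199.6 > 194.45 → outlier.
240.2 > 194.45 → outlier.
All remaining values lie within [-17.95, 194.45].

199.6, 240.2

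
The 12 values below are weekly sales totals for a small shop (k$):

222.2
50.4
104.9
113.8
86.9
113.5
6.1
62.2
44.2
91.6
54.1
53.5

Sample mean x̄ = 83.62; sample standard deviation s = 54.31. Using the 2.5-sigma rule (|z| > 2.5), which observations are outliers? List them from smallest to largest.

Cutoffs at x̄ ± 2.5s: 83.62 ± 2.5·54.31 = [-52.155, 219.395].
222.2: z = 2.55, |z| > 2.5 → outlier.
Every other value lies within [-52.155, 219.395].

222.2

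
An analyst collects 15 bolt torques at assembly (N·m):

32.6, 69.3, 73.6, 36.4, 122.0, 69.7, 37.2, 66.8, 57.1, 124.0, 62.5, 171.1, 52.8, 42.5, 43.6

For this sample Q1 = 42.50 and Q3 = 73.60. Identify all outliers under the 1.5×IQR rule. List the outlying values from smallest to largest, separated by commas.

122.0, 124.0, 171.1

IQR = Q3 − Q1 = 73.60 − 42.50 = 31.10.
Lower fence = Q1 − 1.5·IQR = 42.50 − 46.65 = -4.15.
Upper fence = Q3 + 1.5·IQR = 73.60 + 46.65 = 120.25.
122.0 > 120.25 → outlier.
124.0 > 120.25 → outlier.
171.1 > 120.25 → outlier.
All remaining values lie within [-4.15, 120.25].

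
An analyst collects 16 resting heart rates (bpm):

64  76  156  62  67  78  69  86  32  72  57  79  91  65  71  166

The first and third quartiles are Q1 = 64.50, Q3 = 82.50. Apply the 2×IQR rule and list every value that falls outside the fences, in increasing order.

156, 166

IQR = Q3 − Q1 = 82.50 − 64.50 = 18.00.
Lower fence = Q1 − 2·IQR = 64.50 − 36.00 = 28.50.
Upper fence = Q3 + 2·IQR = 82.50 + 36.00 = 118.50.
156 > 118.50 → outlier.
166 > 118.50 → outlier.
All remaining values lie within [28.50, 118.50].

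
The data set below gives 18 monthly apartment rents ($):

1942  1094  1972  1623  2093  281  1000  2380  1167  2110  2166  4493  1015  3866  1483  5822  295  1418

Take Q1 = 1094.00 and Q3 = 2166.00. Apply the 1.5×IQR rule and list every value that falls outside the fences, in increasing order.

3866, 4493, 5822

IQR = Q3 − Q1 = 2166.00 − 1094.00 = 1072.00.
Lower fence = Q1 − 1.5·IQR = 1094.00 − 1608.00 = -514.00.
Upper fence = Q3 + 1.5·IQR = 2166.00 + 1608.00 = 3774.00.
3866 > 3774.00 → outlier.
4493 > 3774.00 → outlier.
5822 > 3774.00 → outlier.
All remaining values lie within [-514.00, 3774.00].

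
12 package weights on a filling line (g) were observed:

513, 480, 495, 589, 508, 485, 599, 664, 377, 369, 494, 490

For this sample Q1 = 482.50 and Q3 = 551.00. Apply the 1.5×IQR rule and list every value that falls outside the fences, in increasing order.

IQR = Q3 − Q1 = 551.00 − 482.50 = 68.50.
Lower fence = Q1 − 1.5·IQR = 482.50 − 102.75 = 379.75.
Upper fence = Q3 + 1.5·IQR = 551.00 + 102.75 = 653.75.
369 < 379.75 → outlier.
377 < 379.75 → outlier.
664 > 653.75 → outlier.
All remaining values lie within [379.75, 653.75].

369, 377, 664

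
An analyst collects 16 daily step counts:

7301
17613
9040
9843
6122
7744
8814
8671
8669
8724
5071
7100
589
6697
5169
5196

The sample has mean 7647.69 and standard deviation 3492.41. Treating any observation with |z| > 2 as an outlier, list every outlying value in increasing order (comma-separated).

Cutoffs at x̄ ± 2s: 7647.69 ± 2·3492.41 = [662.87, 14632.51].
589: z = -2.02, |z| > 2 → outlier.
17613: z = 2.85, |z| > 2 → outlier.
Every other value lies within [662.87, 14632.51].

589, 17613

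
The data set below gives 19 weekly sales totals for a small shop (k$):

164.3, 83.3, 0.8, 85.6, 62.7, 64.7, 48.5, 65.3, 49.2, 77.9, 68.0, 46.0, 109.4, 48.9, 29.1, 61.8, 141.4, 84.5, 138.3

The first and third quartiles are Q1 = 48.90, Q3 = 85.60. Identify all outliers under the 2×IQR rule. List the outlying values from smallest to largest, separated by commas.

164.3

IQR = Q3 − Q1 = 85.60 − 48.90 = 36.70.
Lower fence = Q1 − 2·IQR = 48.90 − 73.40 = -24.50.
Upper fence = Q3 + 2·IQR = 85.60 + 73.40 = 159.00.
164.3 > 159.00 → outlier.
All remaining values lie within [-24.50, 159.00].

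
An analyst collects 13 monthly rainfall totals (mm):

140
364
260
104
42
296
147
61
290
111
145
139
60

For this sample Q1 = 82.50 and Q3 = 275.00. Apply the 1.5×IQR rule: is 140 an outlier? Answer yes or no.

no

IQR = Q3 − Q1 = 275.00 − 82.50 = 192.50.
Lower fence = Q1 − 1.5·IQR = 82.50 − 288.75 = -206.25.
Upper fence = Q3 + 1.5·IQR = 275.00 + 288.75 = 563.75.
140 lies within [-206.25, 563.75].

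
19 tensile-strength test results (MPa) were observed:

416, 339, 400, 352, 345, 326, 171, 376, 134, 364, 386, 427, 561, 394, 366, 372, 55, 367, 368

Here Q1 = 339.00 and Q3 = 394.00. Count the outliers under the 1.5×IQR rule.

IQR = 55.00; fences at 339.00 − 82.50 = 256.50 and 394.00 + 82.50 = 476.50.
Outside the cutoffs: 55, 134, 171, 561.

4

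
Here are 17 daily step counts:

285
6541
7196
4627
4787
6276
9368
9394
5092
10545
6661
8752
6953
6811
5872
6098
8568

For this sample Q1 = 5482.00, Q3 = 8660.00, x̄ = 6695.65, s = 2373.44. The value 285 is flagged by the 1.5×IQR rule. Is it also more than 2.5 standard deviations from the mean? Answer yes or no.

z = (285 − 6695.65) / 2373.44 = -2.70.
|z| = 2.70 > 2.5.

yes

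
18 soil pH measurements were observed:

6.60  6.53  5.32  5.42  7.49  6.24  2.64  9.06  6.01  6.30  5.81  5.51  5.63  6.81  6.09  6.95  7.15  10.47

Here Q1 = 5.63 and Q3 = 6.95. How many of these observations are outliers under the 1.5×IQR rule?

3

IQR = 1.32; fences at 5.63 − 1.98 = 3.65 and 6.95 + 1.98 = 8.93.
Outside the cutoffs: 2.64, 9.06, 10.47.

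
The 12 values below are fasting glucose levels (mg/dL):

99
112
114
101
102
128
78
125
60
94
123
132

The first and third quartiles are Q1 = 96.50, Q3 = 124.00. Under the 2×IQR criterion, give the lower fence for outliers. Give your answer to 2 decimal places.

41.50

IQR = Q3 − Q1 = 124.00 − 96.50 = 27.50.
Lower fence = Q1 − 2·IQR = 96.50 − 55.00 = 41.50.
Upper fence = Q3 + 2·IQR = 124.00 + 55.00 = 179.00.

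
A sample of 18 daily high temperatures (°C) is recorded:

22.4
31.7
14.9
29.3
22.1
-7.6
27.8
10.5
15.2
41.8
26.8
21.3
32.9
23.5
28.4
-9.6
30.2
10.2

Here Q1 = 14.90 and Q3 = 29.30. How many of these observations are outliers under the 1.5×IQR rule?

IQR = 14.40; fences at 14.90 − 21.60 = -6.70 and 29.30 + 21.60 = 50.90.
Outside the cutoffs: -9.6, -7.6.

2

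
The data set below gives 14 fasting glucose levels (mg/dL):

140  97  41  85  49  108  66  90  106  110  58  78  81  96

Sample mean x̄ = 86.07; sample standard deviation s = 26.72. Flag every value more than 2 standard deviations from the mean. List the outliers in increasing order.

Cutoffs at x̄ ± 2s: 86.07 ± 2·26.72 = [32.63, 139.51].
140: z = 2.02, |z| > 2 → outlier.
Every other value lies within [32.63, 139.51].

140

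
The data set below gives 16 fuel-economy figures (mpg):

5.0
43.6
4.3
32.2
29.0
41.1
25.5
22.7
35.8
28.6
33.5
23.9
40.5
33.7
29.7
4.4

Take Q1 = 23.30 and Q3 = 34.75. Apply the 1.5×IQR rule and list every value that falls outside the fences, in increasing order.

4.3, 4.4, 5.0

IQR = Q3 − Q1 = 34.75 − 23.30 = 11.45.
Lower fence = Q1 − 1.5·IQR = 23.30 − 17.175 = 6.125.
Upper fence = Q3 + 1.5·IQR = 34.75 + 17.175 = 51.925.
4.3 < 6.125 → outlier.
4.4 < 6.125 → outlier.
5.0 < 6.125 → outlier.
All remaining values lie within [6.125, 51.925].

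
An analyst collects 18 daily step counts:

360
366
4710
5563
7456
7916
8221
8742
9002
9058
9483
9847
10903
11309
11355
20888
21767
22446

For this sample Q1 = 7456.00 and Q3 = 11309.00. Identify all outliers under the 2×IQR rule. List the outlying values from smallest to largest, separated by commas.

IQR = Q3 − Q1 = 11309.00 − 7456.00 = 3853.00.
Lower fence = Q1 − 2·IQR = 7456.00 − 7706.00 = -250.00.
Upper fence = Q3 + 2·IQR = 11309.00 + 7706.00 = 19015.00.
20888 > 19015.00 → outlier.
21767 > 19015.00 → outlier.
22446 > 19015.00 → outlier.
All remaining values lie within [-250.00, 19015.00].

20888, 21767, 22446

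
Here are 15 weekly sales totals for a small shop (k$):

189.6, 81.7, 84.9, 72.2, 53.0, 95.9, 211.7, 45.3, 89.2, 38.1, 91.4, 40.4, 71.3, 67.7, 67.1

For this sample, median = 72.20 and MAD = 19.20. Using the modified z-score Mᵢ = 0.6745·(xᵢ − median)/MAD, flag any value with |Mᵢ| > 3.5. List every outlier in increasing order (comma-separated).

|Mᵢ| > 3.5 ⇔ |xᵢ − 72.20| > 3.5·19.20/0.6745 = 99.63.
So outliers lie outside [-27.43, 171.83].
189.6: M = 4.12 → outlier.
211.7: M = 4.90 → outlier.

189.6, 211.7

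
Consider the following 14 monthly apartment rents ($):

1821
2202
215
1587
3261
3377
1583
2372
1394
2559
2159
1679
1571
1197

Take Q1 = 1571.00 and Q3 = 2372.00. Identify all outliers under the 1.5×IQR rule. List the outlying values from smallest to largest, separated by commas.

215

IQR = Q3 − Q1 = 2372.00 − 1571.00 = 801.00.
Lower fence = Q1 − 1.5·IQR = 1571.00 − 1201.50 = 369.50.
Upper fence = Q3 + 1.5·IQR = 2372.00 + 1201.50 = 3573.50.
215 < 369.50 → outlier.
All remaining values lie within [369.50, 3573.50].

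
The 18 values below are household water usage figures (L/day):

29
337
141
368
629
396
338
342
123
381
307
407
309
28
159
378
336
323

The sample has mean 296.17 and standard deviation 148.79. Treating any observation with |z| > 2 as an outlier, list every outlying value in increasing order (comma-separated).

629

Cutoffs at x̄ ± 2s: 296.17 ± 2·148.79 = [-1.41, 593.75].
629: z = 2.24, |z| > 2 → outlier.
Every other value lies within [-1.41, 593.75].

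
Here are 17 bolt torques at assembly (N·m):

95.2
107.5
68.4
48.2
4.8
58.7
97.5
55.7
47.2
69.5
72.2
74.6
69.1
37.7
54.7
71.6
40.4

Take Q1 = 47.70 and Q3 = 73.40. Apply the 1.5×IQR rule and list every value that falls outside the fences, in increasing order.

IQR = Q3 − Q1 = 73.40 − 47.70 = 25.70.
Lower fence = Q1 − 1.5·IQR = 47.70 − 38.55 = 9.15.
Upper fence = Q3 + 1.5·IQR = 73.40 + 38.55 = 111.95.
4.8 < 9.15 → outlier.
All remaining values lie within [9.15, 111.95].

4.8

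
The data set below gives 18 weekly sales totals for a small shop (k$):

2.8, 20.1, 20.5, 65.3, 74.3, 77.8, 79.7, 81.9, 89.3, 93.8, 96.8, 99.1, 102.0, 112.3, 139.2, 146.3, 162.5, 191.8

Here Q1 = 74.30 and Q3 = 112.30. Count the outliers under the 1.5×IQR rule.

2

IQR = 38.00; fences at 74.30 − 57.00 = 17.30 and 112.30 + 57.00 = 169.30.
Outside the cutoffs: 2.8, 191.8.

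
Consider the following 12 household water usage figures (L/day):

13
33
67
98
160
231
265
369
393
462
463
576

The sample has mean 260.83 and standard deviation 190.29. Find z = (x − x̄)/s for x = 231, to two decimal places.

z = (231 − 260.83) / 190.29 = -0.16.

-0.16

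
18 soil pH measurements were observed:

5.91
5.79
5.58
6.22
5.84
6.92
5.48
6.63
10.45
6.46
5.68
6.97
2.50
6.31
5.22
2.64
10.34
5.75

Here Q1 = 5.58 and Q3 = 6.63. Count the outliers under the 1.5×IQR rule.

4

IQR = 1.05; fences at 5.58 − 1.575 = 4.005 and 6.63 + 1.575 = 8.205.
Outside the cutoffs: 2.50, 2.64, 10.34, 10.45.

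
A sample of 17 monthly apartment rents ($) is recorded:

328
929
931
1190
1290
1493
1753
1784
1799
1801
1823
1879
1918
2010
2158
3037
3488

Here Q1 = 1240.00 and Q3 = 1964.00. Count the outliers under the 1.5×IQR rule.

1

IQR = 724.00; fences at 1240.00 − 1086.00 = 154.00 and 1964.00 + 1086.00 = 3050.00.
Outside the cutoffs: 3488.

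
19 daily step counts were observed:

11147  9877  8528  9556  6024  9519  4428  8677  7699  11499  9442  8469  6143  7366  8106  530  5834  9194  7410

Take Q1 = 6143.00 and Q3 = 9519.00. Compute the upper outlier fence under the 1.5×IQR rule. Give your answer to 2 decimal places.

IQR = Q3 − Q1 = 9519.00 − 6143.00 = 3376.00.
Lower fence = Q1 − 1.5·IQR = 6143.00 − 5064.00 = 1079.00.
Upper fence = Q3 + 1.5·IQR = 9519.00 + 5064.00 = 14583.00.

14583.00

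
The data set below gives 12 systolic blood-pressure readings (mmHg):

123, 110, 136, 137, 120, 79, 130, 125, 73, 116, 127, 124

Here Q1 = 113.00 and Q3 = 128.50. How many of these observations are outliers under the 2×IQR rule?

2

IQR = 15.50; fences at 113.00 − 31.00 = 82.00 and 128.50 + 31.00 = 159.50.
Outside the cutoffs: 73, 79.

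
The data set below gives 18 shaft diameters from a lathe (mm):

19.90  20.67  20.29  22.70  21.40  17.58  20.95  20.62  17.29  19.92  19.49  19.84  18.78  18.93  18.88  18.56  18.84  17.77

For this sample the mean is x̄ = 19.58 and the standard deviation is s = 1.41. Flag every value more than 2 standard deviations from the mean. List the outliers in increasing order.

Cutoffs at x̄ ± 2s: 19.58 ± 2·1.41 = [16.76, 22.40].
22.70: z = 2.21, |z| > 2 → outlier.
Every other value lies within [16.76, 22.40].

22.70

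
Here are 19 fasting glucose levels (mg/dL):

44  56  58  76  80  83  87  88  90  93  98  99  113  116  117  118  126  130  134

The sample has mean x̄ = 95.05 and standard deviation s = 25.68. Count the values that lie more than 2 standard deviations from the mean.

Cutoffs: x̄ ± 2s = [43.69, 146.41].
Every value lies within the cutoffs.

0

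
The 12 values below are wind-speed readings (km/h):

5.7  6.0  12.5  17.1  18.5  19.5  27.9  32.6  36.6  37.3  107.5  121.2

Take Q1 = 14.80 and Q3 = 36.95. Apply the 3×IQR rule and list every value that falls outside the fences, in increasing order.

IQR = Q3 − Q1 = 36.95 − 14.80 = 22.15.
Lower fence = Q1 − 3·IQR = 14.80 − 66.45 = -51.65.
Upper fence = Q3 + 3·IQR = 36.95 + 66.45 = 103.40.
107.5 > 103.40 → outlier.
121.2 > 103.40 → outlier.
All remaining values lie within [-51.65, 103.40].

107.5, 121.2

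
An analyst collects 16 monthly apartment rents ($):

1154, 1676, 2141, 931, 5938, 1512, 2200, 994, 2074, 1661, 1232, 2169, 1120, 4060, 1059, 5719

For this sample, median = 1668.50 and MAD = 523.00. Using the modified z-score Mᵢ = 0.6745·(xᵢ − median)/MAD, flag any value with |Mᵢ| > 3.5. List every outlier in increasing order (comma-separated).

|Mᵢ| > 3.5 ⇔ |xᵢ − 1668.50| > 3.5·523.00/0.6745 = 2713.86.
So outliers lie outside [-1045.36, 4382.36].
5719: M = 5.22 → outlier.
5938: M = 5.51 → outlier.

5719, 5938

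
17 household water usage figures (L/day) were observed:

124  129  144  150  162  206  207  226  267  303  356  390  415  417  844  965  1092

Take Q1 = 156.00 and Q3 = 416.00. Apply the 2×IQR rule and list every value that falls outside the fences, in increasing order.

965, 1092

IQR = Q3 − Q1 = 416.00 − 156.00 = 260.00.
Lower fence = Q1 − 2·IQR = 156.00 − 520.00 = -364.00.
Upper fence = Q3 + 2·IQR = 416.00 + 520.00 = 936.00.
965 > 936.00 → outlier.
1092 > 936.00 → outlier.
All remaining values lie within [-364.00, 936.00].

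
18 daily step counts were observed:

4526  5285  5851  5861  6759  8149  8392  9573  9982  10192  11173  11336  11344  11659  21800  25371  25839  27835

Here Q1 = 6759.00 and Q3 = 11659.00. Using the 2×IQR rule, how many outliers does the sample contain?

4

IQR = 4900.00; fences at 6759.00 − 9800.00 = -3041.00 and 11659.00 + 9800.00 = 21459.00.
Outside the cutoffs: 21800, 25371, 25839, 27835.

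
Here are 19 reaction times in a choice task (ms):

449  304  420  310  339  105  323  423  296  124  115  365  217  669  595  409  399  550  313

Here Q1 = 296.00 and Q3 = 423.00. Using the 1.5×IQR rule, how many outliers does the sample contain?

IQR = 127.00; fences at 296.00 − 190.50 = 105.50 and 423.00 + 190.50 = 613.50.
Outside the cutoffs: 105, 669.

2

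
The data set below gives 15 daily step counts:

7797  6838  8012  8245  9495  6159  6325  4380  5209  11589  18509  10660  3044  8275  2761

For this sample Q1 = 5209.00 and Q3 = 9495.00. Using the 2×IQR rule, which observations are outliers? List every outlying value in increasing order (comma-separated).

IQR = Q3 − Q1 = 9495.00 − 5209.00 = 4286.00.
Lower fence = Q1 − 2·IQR = 5209.00 − 8572.00 = -3363.00.
Upper fence = Q3 + 2·IQR = 9495.00 + 8572.00 = 18067.00.
18509 > 18067.00 → outlier.
All remaining values lie within [-3363.00, 18067.00].

18509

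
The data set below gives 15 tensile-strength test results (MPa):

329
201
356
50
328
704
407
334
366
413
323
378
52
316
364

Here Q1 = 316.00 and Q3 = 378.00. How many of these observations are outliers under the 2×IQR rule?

IQR = 62.00; fences at 316.00 − 124.00 = 192.00 and 378.00 + 124.00 = 502.00.
Outside the cutoffs: 50, 52, 704.

3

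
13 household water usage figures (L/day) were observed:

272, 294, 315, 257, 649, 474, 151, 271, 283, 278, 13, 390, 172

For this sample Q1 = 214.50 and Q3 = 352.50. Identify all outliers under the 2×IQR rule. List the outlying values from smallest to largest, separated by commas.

IQR = Q3 − Q1 = 352.50 − 214.50 = 138.00.
Lower fence = Q1 − 2·IQR = 214.50 − 276.00 = -61.50.
Upper fence = Q3 + 2·IQR = 352.50 + 276.00 = 628.50.
649 > 628.50 → outlier.
All remaining values lie within [-61.50, 628.50].

649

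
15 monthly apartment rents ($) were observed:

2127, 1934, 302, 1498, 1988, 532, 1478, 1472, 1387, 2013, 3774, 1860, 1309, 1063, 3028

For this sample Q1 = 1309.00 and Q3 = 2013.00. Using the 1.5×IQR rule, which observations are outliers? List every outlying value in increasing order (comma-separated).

3774

IQR = Q3 − Q1 = 2013.00 − 1309.00 = 704.00.
Lower fence = Q1 − 1.5·IQR = 1309.00 − 1056.00 = 253.00.
Upper fence = Q3 + 1.5·IQR = 2013.00 + 1056.00 = 3069.00.
3774 > 3069.00 → outlier.
All remaining values lie within [253.00, 3069.00].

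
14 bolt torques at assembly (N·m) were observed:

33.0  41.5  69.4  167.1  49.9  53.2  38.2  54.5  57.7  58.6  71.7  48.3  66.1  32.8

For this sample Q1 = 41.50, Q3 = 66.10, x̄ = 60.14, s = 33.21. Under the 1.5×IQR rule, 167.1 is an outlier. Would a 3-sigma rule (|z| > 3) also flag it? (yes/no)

z = (167.1 − 60.14) / 33.21 = 3.22.
|z| = 3.22 > 3.

yes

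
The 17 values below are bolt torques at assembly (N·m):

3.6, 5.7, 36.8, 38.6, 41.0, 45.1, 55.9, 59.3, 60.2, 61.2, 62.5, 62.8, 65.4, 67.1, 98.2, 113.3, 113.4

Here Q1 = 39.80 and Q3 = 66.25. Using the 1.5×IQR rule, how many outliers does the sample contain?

IQR = 26.45; fences at 39.80 − 39.675 = 0.125 and 66.25 + 39.675 = 105.925.
Outside the cutoffs: 113.3, 113.4.

2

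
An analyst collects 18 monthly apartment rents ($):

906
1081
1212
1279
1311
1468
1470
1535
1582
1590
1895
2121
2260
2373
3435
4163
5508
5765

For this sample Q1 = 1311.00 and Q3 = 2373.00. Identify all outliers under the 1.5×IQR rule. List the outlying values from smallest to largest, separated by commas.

4163, 5508, 5765

IQR = Q3 − Q1 = 2373.00 − 1311.00 = 1062.00.
Lower fence = Q1 − 1.5·IQR = 1311.00 − 1593.00 = -282.00.
Upper fence = Q3 + 1.5·IQR = 2373.00 + 1593.00 = 3966.00.
4163 > 3966.00 → outlier.
5508 > 3966.00 → outlier.
5765 > 3966.00 → outlier.
All remaining values lie within [-282.00, 3966.00].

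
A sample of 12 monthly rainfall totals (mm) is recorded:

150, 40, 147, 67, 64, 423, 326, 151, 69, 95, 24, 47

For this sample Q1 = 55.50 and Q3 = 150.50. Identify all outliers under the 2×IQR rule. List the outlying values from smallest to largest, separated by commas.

IQR = Q3 − Q1 = 150.50 − 55.50 = 95.00.
Lower fence = Q1 − 2·IQR = 55.50 − 190.00 = -134.50.
Upper fence = Q3 + 2·IQR = 150.50 + 190.00 = 340.50.
423 > 340.50 → outlier.
All remaining values lie within [-134.50, 340.50].

423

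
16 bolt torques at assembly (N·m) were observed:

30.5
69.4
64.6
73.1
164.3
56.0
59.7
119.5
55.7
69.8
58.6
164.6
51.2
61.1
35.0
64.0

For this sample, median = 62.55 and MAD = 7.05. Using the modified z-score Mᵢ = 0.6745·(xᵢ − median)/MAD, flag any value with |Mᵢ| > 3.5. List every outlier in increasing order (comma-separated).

119.5, 164.3, 164.6

|Mᵢ| > 3.5 ⇔ |xᵢ − 62.55| > 3.5·7.05/0.6745 = 36.58.
So outliers lie outside [25.97, 99.13].
119.5: M = 5.45 → outlier.
164.3: M = 9.73 → outlier.
164.6: M = 9.76 → outlier.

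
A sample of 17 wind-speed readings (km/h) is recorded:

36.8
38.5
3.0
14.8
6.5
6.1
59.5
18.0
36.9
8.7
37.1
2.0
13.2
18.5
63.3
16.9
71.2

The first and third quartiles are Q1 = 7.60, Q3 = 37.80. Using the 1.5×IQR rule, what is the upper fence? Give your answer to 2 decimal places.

IQR = Q3 − Q1 = 37.80 − 7.60 = 30.20.
Lower fence = Q1 − 1.5·IQR = 7.60 − 45.30 = -37.70.
Upper fence = Q3 + 1.5·IQR = 37.80 + 45.30 = 83.10.

83.10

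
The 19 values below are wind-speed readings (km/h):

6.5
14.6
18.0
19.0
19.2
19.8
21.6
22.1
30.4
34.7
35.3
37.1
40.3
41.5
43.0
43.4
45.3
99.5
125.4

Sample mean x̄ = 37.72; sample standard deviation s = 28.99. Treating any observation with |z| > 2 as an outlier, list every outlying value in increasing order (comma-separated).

99.5, 125.4

Cutoffs at x̄ ± 2s: 37.72 ± 2·28.99 = [-20.26, 95.70].
99.5: z = 2.13, |z| > 2 → outlier.
125.4: z = 3.02, |z| > 2 → outlier.
Every other value lies within [-20.26, 95.70].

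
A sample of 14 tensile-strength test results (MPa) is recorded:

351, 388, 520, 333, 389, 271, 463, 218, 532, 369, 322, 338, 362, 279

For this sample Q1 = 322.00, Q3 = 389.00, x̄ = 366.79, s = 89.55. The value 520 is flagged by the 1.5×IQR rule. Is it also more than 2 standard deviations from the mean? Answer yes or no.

no

z = (520 − 366.79) / 89.55 = 1.71.
|z| = 1.71 ≤ 2.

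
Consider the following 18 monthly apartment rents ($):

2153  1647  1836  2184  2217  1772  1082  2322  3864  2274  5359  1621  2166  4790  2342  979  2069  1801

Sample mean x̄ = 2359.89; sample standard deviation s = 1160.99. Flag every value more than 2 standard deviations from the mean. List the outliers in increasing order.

Cutoffs at x̄ ± 2s: 2359.89 ± 2·1160.99 = [37.91, 4681.87].
4790: z = 2.09, |z| > 2 → outlier.
5359: z = 2.58, |z| > 2 → outlier.
Every other value lies within [37.91, 4681.87].

4790, 5359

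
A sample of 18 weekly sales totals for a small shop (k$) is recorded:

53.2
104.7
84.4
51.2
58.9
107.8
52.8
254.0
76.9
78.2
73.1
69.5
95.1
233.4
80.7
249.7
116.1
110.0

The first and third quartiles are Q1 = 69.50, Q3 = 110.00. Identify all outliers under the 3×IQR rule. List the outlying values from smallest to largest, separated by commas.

233.4, 249.7, 254.0

IQR = Q3 − Q1 = 110.00 − 69.50 = 40.50.
Lower fence = Q1 − 3·IQR = 69.50 − 121.50 = -52.00.
Upper fence = Q3 + 3·IQR = 110.00 + 121.50 = 231.50.
233.4 > 231.50 → outlier.
249.7 > 231.50 → outlier.
254.0 > 231.50 → outlier.
All remaining values lie within [-52.00, 231.50].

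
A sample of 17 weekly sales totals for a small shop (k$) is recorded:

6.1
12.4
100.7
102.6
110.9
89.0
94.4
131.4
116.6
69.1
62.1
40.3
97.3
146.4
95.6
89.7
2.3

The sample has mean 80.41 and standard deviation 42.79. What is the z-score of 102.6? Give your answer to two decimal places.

0.52

z = (102.6 − 80.41) / 42.79 = 0.52.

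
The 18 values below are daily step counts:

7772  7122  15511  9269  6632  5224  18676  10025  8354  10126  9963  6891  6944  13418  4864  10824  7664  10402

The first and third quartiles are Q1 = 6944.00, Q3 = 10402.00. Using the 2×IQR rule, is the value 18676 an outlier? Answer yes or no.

yes

IQR = Q3 − Q1 = 10402.00 − 6944.00 = 3458.00.
Lower fence = Q1 − 2·IQR = 6944.00 − 6916.00 = 28.00.
Upper fence = Q3 + 2·IQR = 10402.00 + 6916.00 = 17318.00.
18676 lies above the upper fence.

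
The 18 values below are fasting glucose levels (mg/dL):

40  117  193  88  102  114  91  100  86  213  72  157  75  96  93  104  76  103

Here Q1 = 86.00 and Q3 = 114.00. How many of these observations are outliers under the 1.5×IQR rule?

IQR = 28.00; fences at 86.00 − 42.00 = 44.00 and 114.00 + 42.00 = 156.00.
Outside the cutoffs: 40, 157, 193, 213.

4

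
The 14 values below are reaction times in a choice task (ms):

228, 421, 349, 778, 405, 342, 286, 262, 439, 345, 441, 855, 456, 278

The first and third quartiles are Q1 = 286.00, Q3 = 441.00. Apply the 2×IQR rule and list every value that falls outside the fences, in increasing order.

778, 855

IQR = Q3 − Q1 = 441.00 − 286.00 = 155.00.
Lower fence = Q1 − 2·IQR = 286.00 − 310.00 = -24.00.
Upper fence = Q3 + 2·IQR = 441.00 + 310.00 = 751.00.
778 > 751.00 → outlier.
855 > 751.00 → outlier.
All remaining values lie within [-24.00, 751.00].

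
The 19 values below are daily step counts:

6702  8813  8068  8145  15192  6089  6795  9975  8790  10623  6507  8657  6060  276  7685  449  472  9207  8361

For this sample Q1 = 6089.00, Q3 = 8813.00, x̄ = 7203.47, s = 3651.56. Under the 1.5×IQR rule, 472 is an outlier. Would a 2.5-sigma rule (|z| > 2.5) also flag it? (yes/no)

z = (472 − 7203.47) / 3651.56 = -1.84.
|z| = 1.84 ≤ 2.5.

no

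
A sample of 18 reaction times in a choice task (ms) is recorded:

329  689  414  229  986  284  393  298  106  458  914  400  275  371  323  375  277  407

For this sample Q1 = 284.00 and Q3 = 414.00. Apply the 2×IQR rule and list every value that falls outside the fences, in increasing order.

689, 914, 986

IQR = Q3 − Q1 = 414.00 − 284.00 = 130.00.
Lower fence = Q1 − 2·IQR = 284.00 − 260.00 = 24.00.
Upper fence = Q3 + 2·IQR = 414.00 + 260.00 = 674.00.
689 > 674.00 → outlier.
914 > 674.00 → outlier.
986 > 674.00 → outlier.
All remaining values lie within [24.00, 674.00].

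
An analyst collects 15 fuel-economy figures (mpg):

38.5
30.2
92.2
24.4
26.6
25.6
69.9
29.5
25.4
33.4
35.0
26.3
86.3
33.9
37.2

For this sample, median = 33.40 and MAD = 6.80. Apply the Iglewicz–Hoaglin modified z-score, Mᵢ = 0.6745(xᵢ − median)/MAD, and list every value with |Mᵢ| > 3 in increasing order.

|Mᵢ| > 3 ⇔ |xᵢ − 33.40| > 3·6.80/0.6745 = 30.24.
So outliers lie outside [3.16, 63.64].
69.9: M = 3.62 → outlier.
86.3: M = 5.25 → outlier.
92.2: M = 5.83 → outlier.

69.9, 86.3, 92.2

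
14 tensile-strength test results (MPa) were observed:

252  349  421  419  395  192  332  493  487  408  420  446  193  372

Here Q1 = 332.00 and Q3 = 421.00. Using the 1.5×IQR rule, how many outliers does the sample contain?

2

IQR = 89.00; fences at 332.00 − 133.50 = 198.50 and 421.00 + 133.50 = 554.50.
Outside the cutoffs: 192, 193.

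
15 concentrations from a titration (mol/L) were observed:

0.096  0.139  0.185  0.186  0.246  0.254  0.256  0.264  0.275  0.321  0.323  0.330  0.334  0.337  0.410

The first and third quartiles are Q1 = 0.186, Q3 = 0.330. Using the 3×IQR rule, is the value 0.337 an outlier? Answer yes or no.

no

IQR = Q3 − Q1 = 0.330 − 0.186 = 0.144.
Lower fence = Q1 − 3·IQR = 0.186 − 0.432 = -0.246.
Upper fence = Q3 + 3·IQR = 0.330 + 0.432 = 0.762.
0.337 lies within [-0.246, 0.762].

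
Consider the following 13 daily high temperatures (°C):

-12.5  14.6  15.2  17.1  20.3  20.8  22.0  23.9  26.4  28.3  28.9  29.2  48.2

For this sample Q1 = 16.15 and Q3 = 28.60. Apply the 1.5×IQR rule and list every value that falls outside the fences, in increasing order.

IQR = Q3 − Q1 = 28.60 − 16.15 = 12.45.
Lower fence = Q1 − 1.5·IQR = 16.15 − 18.675 = -2.525.
Upper fence = Q3 + 1.5·IQR = 28.60 + 18.675 = 47.275.
-12.5 < -2.525 → outlier.
48.2 > 47.275 → outlier.
All remaining values lie within [-2.525, 47.275].

-12.5, 48.2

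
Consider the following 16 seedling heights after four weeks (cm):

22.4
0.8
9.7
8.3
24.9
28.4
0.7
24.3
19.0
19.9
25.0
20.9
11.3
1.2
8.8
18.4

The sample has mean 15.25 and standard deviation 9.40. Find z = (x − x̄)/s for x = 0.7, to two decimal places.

z = (0.7 − 15.25) / 9.40 = -1.55.

-1.55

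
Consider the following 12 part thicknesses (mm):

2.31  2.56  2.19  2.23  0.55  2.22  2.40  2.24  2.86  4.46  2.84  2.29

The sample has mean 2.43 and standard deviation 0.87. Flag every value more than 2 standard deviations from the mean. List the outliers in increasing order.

Cutoffs at x̄ ± 2s: 2.43 ± 2·0.87 = [0.69, 4.17].
0.55: z = -2.16, |z| > 2 → outlier.
4.46: z = 2.33, |z| > 2 → outlier.
Every other value lies within [0.69, 4.17].

0.55, 4.46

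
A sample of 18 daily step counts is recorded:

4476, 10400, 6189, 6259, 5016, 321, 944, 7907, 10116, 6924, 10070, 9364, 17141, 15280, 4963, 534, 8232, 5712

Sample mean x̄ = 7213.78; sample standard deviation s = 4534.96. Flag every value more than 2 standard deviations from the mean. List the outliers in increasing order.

Cutoffs at x̄ ± 2s: 7213.78 ± 2·4534.96 = [-1856.14, 16283.70].
17141: z = 2.19, |z| > 2 → outlier.
Every other value lies within [-1856.14, 16283.70].

17141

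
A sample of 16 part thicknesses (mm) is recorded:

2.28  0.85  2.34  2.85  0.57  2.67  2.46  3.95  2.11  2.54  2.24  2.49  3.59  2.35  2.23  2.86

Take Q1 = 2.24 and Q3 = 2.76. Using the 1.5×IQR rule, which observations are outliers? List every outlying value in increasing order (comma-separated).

0.57, 0.85, 3.59, 3.95

IQR = Q3 − Q1 = 2.76 − 2.24 = 0.52.
Lower fence = Q1 − 1.5·IQR = 2.24 − 0.78 = 1.46.
Upper fence = Q3 + 1.5·IQR = 2.76 + 0.78 = 3.54.
0.57 < 1.46 → outlier.
0.85 < 1.46 → outlier.
3.59 > 3.54 → outlier.
3.95 > 3.54 → outlier.
All remaining values lie within [1.46, 3.54].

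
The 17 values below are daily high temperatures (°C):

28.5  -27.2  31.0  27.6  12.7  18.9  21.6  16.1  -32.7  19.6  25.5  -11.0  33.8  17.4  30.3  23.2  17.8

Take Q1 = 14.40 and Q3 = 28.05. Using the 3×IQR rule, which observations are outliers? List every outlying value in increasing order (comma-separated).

-32.7, -27.2

IQR = Q3 − Q1 = 28.05 − 14.40 = 13.65.
Lower fence = Q1 − 3·IQR = 14.40 − 40.95 = -26.55.
Upper fence = Q3 + 3·IQR = 28.05 + 40.95 = 69.00.
-32.7 < -26.55 → outlier.
-27.2 < -26.55 → outlier.
All remaining values lie within [-26.55, 69.00].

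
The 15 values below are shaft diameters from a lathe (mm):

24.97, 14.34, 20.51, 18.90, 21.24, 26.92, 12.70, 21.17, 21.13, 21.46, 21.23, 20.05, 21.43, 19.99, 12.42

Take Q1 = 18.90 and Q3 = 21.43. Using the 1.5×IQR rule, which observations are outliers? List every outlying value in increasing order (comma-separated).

12.42, 12.70, 14.34, 26.92

IQR = Q3 − Q1 = 21.43 − 18.90 = 2.53.
Lower fence = Q1 − 1.5·IQR = 18.90 − 3.795 = 15.105.
Upper fence = Q3 + 1.5·IQR = 21.43 + 3.795 = 25.225.
12.42 < 15.105 → outlier.
12.70 < 15.105 → outlier.
14.34 < 15.105 → outlier.
26.92 > 25.225 → outlier.
All remaining values lie within [15.105, 25.225].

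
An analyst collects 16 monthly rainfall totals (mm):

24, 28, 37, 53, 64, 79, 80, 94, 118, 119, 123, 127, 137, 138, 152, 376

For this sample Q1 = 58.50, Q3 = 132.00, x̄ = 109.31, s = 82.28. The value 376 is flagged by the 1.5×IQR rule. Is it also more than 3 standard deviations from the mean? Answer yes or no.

yes

z = (376 − 109.31) / 82.28 = 3.24.
|z| = 3.24 > 3.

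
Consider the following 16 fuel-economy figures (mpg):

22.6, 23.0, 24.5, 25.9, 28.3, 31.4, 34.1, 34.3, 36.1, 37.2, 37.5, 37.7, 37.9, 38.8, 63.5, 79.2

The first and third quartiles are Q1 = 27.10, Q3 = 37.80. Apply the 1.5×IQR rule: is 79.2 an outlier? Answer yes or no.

yes

IQR = Q3 − Q1 = 37.80 − 27.10 = 10.70.
Lower fence = Q1 − 1.5·IQR = 27.10 − 16.05 = 11.05.
Upper fence = Q3 + 1.5·IQR = 37.80 + 16.05 = 53.85.
79.2 lies above the upper fence.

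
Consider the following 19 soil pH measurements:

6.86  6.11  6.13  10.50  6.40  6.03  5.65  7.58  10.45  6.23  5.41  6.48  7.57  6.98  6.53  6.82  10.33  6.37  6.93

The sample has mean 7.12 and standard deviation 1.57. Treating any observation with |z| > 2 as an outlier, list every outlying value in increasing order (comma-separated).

Cutoffs at x̄ ± 2s: 7.12 ± 2·1.57 = [3.98, 10.26].
10.33: z = 2.04, |z| > 2 → outlier.
10.45: z = 2.12, |z| > 2 → outlier.
10.50: z = 2.15, |z| > 2 → outlier.
Every other value lies within [3.98, 10.26].

10.33, 10.45, 10.50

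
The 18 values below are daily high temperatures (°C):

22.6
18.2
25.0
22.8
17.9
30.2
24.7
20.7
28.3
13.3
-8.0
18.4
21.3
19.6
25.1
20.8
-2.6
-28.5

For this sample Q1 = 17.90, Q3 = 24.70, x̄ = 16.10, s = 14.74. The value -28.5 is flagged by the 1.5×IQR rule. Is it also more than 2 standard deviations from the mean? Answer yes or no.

z = (-28.5 − 16.10) / 14.74 = -3.03.
|z| = 3.03 > 2.

yes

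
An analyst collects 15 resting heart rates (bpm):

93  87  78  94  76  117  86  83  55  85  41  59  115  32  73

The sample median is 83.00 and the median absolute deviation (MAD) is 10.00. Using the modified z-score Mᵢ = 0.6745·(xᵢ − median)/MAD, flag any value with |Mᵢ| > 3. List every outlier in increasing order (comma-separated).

|Mᵢ| > 3 ⇔ |xᵢ − 83.00| > 3·10.00/0.6745 = 44.48.
So outliers lie outside [38.52, 127.48].
32: M = -3.44 → outlier.

32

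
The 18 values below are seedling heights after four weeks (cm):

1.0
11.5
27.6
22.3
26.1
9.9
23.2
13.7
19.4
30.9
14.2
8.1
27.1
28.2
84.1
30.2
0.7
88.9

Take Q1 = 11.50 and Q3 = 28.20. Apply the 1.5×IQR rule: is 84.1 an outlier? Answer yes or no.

IQR = Q3 − Q1 = 28.20 − 11.50 = 16.70.
Lower fence = Q1 − 1.5·IQR = 11.50 − 25.05 = -13.55.
Upper fence = Q3 + 1.5·IQR = 28.20 + 25.05 = 53.25.
84.1 lies above the upper fence.

yes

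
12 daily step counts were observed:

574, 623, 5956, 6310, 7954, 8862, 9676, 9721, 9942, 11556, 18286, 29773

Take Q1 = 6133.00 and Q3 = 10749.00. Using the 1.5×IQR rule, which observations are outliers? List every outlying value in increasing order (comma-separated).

18286, 29773

IQR = Q3 − Q1 = 10749.00 − 6133.00 = 4616.00.
Lower fence = Q1 − 1.5·IQR = 6133.00 − 6924.00 = -791.00.
Upper fence = Q3 + 1.5·IQR = 10749.00 + 6924.00 = 17673.00.
18286 > 17673.00 → outlier.
29773 > 17673.00 → outlier.
All remaining values lie within [-791.00, 17673.00].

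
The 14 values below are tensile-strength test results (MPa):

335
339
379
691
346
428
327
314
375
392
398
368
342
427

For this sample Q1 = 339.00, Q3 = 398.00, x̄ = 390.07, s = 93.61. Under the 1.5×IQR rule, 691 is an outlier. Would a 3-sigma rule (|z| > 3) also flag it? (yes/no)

yes

z = (691 − 390.07) / 93.61 = 3.21.
|z| = 3.21 > 3.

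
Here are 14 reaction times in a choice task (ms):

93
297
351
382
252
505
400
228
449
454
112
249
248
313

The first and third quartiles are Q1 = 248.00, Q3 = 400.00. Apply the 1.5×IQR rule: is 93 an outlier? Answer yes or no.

IQR = Q3 − Q1 = 400.00 − 248.00 = 152.00.
Lower fence = Q1 − 1.5·IQR = 248.00 − 228.00 = 20.00.
Upper fence = Q3 + 1.5·IQR = 400.00 + 228.00 = 628.00.
93 lies within [20.00, 628.00].

no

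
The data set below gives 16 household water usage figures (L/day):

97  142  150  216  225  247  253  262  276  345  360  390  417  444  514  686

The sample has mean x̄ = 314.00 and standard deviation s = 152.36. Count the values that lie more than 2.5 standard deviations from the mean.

Cutoffs: x̄ ± 2.5s = [-66.90, 694.90].
Every value lies within the cutoffs.

0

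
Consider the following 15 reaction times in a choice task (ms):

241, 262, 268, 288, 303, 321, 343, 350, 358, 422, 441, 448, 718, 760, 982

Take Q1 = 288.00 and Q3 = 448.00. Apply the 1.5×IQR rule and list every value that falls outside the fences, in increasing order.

IQR = Q3 − Q1 = 448.00 − 288.00 = 160.00.
Lower fence = Q1 − 1.5·IQR = 288.00 − 240.00 = 48.00.
Upper fence = Q3 + 1.5·IQR = 448.00 + 240.00 = 688.00.
718 > 688.00 → outlier.
760 > 688.00 → outlier.
982 > 688.00 → outlier.
All remaining values lie within [48.00, 688.00].

718, 760, 982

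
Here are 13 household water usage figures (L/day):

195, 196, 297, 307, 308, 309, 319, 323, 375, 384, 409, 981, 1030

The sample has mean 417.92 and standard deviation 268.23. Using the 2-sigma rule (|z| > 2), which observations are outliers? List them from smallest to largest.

Cutoffs at x̄ ± 2s: 417.92 ± 2·268.23 = [-118.54, 954.38].
981: z = 2.10, |z| > 2 → outlier.
1030: z = 2.28, |z| > 2 → outlier.
Every other value lies within [-118.54, 954.38].

981, 1030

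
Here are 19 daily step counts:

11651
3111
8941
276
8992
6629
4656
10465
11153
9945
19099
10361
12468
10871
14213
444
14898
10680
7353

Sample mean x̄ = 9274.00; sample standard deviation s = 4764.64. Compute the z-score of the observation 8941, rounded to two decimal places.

-0.07

z = (8941 − 9274.00) / 4764.64 = -0.07.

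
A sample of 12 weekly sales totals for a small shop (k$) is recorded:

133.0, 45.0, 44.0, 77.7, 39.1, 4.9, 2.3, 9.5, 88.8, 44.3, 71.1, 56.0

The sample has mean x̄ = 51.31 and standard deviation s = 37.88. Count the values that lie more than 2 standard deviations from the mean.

Cutoffs: x̄ ± 2s = [-24.45, 127.07].
Outside the cutoffs: 133.0.

1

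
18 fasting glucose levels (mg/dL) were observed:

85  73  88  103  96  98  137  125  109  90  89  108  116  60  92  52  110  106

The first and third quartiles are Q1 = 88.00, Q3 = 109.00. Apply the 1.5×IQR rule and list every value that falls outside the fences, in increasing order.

IQR = Q3 − Q1 = 109.00 − 88.00 = 21.00.
Lower fence = Q1 − 1.5·IQR = 88.00 − 31.50 = 56.50.
Upper fence = Q3 + 1.5·IQR = 109.00 + 31.50 = 140.50.
52 < 56.50 → outlier.
All remaining values lie within [56.50, 140.50].

52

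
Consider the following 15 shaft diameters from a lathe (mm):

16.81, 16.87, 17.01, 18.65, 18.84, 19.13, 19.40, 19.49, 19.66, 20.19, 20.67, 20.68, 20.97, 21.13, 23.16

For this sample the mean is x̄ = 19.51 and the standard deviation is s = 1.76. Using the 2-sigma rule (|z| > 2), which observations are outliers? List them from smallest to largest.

Cutoffs at x̄ ± 2s: 19.51 ± 2·1.76 = [15.99, 23.03].
23.16: z = 2.07, |z| > 2 → outlier.
Every other value lies within [15.99, 23.03].

23.16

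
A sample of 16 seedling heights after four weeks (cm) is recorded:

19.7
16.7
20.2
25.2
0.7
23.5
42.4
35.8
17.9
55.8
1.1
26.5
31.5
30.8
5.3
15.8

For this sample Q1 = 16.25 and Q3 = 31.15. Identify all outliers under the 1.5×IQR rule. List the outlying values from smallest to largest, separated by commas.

IQR = Q3 − Q1 = 31.15 − 16.25 = 14.90.
Lower fence = Q1 − 1.5·IQR = 16.25 − 22.35 = -6.10.
Upper fence = Q3 + 1.5·IQR = 31.15 + 22.35 = 53.50.
55.8 > 53.50 → outlier.
All remaining values lie within [-6.10, 53.50].

55.8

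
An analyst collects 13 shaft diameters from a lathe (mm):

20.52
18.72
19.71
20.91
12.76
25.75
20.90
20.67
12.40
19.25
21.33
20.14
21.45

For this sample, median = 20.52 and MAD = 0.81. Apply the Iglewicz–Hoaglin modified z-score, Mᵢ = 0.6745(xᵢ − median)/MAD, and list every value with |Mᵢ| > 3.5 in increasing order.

12.40, 12.76, 25.75

|Mᵢ| > 3.5 ⇔ |xᵢ − 20.52| > 3.5·0.81/0.6745 = 4.20.
So outliers lie outside [16.32, 24.72].
12.40: M = -6.76 → outlier.
12.76: M = -6.46 → outlier.
25.75: M = 4.36 → outlier.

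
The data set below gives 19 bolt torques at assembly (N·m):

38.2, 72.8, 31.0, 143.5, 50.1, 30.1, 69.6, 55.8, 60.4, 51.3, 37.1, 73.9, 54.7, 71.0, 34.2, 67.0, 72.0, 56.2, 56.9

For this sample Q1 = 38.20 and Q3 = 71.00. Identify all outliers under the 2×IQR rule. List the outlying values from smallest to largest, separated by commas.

IQR = Q3 − Q1 = 71.00 − 38.20 = 32.80.
Lower fence = Q1 − 2·IQR = 38.20 − 65.60 = -27.40.
Upper fence = Q3 + 2·IQR = 71.00 + 65.60 = 136.60.
143.5 > 136.60 → outlier.
All remaining values lie within [-27.40, 136.60].

143.5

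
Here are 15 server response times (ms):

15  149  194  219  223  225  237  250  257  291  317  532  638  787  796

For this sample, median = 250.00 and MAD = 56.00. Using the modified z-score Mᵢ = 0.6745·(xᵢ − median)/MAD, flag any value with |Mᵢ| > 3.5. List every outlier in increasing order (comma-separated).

638, 787, 796

|Mᵢ| > 3.5 ⇔ |xᵢ − 250.00| > 3.5·56.00/0.6745 = 290.59.
So outliers lie outside [-40.59, 540.59].
638: M = 4.67 → outlier.
787: M = 6.47 → outlier.
796: M = 6.58 → outlier.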